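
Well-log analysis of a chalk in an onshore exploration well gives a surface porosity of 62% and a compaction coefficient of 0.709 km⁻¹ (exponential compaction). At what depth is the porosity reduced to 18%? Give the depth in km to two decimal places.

1.74 km

Invert Athy's law: Z = ln(n₀/n) / c
Z = ln(0.62/0.18) / 0.709 = ln(3.444) / 0.709 = 1.2368 / 0.709 = 1.744 km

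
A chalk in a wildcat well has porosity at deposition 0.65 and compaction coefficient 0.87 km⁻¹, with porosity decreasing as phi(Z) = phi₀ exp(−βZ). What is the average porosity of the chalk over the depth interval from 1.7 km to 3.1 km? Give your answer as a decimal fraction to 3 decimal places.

0.086

⟨phi⟩ = (1/(Z₂−Z₁)) ∫ phi₀ e^(−βZ) dZ = phi₀·(e^(−β·Z₁) − e^(−β·Z₂)) / (β·(Z₂−Z₁))
e^(−0.87×1.7) = 0.2279; e^(−0.87×3.1) = 0.0674
⟨phi⟩ = 0.65 × (0.2279 − 0.0674) / (0.87 × 1.4) = 0.65 × 0.1317 = 0.0856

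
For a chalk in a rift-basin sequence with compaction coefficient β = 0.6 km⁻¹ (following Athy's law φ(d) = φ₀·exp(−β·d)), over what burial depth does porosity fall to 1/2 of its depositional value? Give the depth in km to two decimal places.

1.16 km

φ/φ₀ = 1/2 ⇒ exp(−β·d) = 1/2 ⇒ d = ln(2) / β
d = 0.6931 / 0.6 = 1.155 km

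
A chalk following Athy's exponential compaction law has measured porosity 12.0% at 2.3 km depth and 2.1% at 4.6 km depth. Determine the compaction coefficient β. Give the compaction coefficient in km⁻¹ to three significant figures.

0.758 km⁻¹

Athy: φ(z) = φ₀ e^(−βz) ⇒ φ₁/φ₂ = e^{β(z₂−z₁)} ⇒ β = ln(φ₁/φ₂)/(z₂−z₁)
β = ln(0.12/0.021) / (4.6 − 2.3) = ln(5.714) / 2.3 = 1.7430 / 2.3 = 0.7578 km⁻¹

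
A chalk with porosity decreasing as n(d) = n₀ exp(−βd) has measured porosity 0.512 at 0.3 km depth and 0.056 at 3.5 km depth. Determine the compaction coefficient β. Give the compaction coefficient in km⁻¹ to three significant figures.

0.692 km⁻¹

Athy: n(d) = n₀ e^(−βd) ⇒ n₁/n₂ = e^{β(d₂−d₁)} ⇒ β = ln(n₁/n₂)/(d₂−d₁)
β = ln(0.512/0.056) / (3.5 − 0.3) = ln(9.143) / 3.2 = 2.2130 / 3.2 = 0.6916 km⁻¹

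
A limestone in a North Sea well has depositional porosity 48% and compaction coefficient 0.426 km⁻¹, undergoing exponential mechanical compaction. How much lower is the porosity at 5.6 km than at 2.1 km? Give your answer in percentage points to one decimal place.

φ(2.1) = 0.48·e^(−0.426×2.1) = 0.1962
φ(5.6) = 0.48·e^(−0.426×5.6) = 0.0442
Δφ = 0.1962 − 0.0442 = 0.1520

15.2 percentage points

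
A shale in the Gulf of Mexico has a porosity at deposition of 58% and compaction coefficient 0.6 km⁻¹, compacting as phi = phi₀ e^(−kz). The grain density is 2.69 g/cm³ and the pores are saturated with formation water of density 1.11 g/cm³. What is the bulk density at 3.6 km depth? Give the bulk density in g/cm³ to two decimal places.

2.58 g/cm³

Porosity at depth: phi = 0.58·exp(−0.6×3.6) = 0.58×0.1153 = 0.0669
Bulk density: ρ_b = (1−phi)ρ_g + phi·ρ_f = 0.9331×2.69 + 0.0669×1.11
       = 2.510 + 0.074 = 2.584 g/cm³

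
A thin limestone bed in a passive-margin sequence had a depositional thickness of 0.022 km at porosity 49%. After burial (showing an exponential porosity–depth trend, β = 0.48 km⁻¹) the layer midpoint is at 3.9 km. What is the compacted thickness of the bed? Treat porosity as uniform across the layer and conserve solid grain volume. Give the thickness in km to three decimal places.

0.012 km

Porosity at 3.9 km: φ = 0.49·exp(−0.48×3.9) = 0.0754
Solid-volume conservation: h(1−φ) = h₀(1−φ₀) ⇒ h = h₀·(1−φ₀)/(1−φ)
h = 0.022 × (1 − 0.49)/(1 − 0.0754) = 0.022 × 0.5516 = 0.0121 km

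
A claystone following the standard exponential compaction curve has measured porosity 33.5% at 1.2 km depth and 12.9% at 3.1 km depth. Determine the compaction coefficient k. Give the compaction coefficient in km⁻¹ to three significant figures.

Athy: phi(Z) = phi₀ e^(−kZ) ⇒ phi₁/phi₂ = e^{k(Z₂−Z₁)} ⇒ k = ln(phi₁/phi₂)/(Z₂−Z₁)
k = ln(0.335/0.129) / (3.1 − 1.2) = ln(2.597) / 1.9 = 0.9543 / 1.9 = 0.5023 km⁻¹

0.502 km⁻¹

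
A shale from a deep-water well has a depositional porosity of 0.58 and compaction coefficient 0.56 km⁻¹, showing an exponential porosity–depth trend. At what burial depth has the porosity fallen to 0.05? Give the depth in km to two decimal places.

Invert Athy's law: Z = ln(n₀/n) / β
Z = ln(0.58/0.05) / 0.56 = ln(11.6) / 0.56 = 2.4510 / 0.56 = 4.377 km

4.38 km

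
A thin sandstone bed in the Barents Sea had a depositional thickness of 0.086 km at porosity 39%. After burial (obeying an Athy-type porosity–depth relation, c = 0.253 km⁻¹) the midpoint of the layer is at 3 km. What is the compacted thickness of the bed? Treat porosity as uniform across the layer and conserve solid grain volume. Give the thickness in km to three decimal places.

0.064 km

Porosity at 3 km: n = 0.39·exp(−0.253×3) = 0.1826
Solid-volume conservation: h(1−n) = h₀(1−n₀) ⇒ h = h₀·(1−n₀)/(1−n)
h = 0.086 × (1 − 0.39)/(1 − 0.1826) = 0.086 × 0.7462 = 0.0642 km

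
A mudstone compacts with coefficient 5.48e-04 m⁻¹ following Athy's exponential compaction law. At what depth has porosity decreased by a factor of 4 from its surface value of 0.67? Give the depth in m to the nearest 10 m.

2530 m

Working in km (1 km = 1000 m; c in km⁻¹ = c in m⁻¹ × 1000):
φ/φ₀ = 1/4 ⇒ exp(−c·d) = 1/4 ⇒ d = ln(4) / c
d = 1.3863 / 0.548 = 2.530 km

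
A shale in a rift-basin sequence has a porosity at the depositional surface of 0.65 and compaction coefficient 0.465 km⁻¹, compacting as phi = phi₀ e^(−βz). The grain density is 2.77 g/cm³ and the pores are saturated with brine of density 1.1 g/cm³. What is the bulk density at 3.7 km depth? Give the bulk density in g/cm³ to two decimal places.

Porosity at depth: phi = 0.65·exp(−0.465×3.7) = 0.65×0.1790 = 0.1163
Bulk density: ρ_b = (1−phi)ρ_g + phi·ρ_f = 0.8837×2.77 + 0.1163×1.1
       = 2.448 + 0.128 = 2.576 g/cm³

2.58 g/cm³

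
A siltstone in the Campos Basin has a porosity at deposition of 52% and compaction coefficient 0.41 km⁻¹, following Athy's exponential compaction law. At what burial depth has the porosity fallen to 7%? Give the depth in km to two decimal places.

4.89 km

Invert Athy's law: Z = ln(n₀/n) / c
Z = ln(0.52/0.07) / 0.41 = ln(7.429) / 0.41 = 2.0053 / 0.41 = 4.891 km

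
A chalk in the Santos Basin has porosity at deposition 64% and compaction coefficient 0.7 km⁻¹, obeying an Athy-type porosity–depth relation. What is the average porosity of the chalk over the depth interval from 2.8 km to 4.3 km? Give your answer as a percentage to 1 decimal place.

⟨n⟩ = (1/(z₂−z₁)) ∫ n₀ e^(−βz) dz = n₀·(e^(−β·z₁) − e^(−β·z₂)) / (β·(z₂−z₁))
e^(−0.7×2.8) = 0.1409; e^(−0.7×4.3) = 0.0493
⟨n⟩ = 0.64 × (0.1409 − 0.0493) / (0.7 × 1.5) = 0.64 × 0.0872 = 0.0558

5.6%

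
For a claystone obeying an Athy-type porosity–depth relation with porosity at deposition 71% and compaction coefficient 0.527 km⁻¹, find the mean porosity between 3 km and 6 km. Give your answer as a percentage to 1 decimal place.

⟨n⟩ = (1/(Z₂−Z₁)) ∫ n₀ e^(−kZ) dZ = n₀·(e^(−k·Z₁) − e^(−k·Z₂)) / (k·(Z₂−Z₁))
e^(−0.527×3) = 0.2058; e^(−0.527×6) = 0.0423
⟨n⟩ = 0.71 × (0.2058 − 0.0423) / (0.527 × 3) = 0.71 × 0.1034 = 0.0734

7.3%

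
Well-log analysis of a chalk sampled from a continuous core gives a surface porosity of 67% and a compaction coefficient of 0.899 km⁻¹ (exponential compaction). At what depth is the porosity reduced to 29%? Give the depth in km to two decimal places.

0.93 km

Invert Athy's law: z = ln(phi₀/phi) / c
z = ln(0.67/0.29) / 0.899 = ln(2.31) / 0.899 = 0.8374 / 0.899 = 0.931 km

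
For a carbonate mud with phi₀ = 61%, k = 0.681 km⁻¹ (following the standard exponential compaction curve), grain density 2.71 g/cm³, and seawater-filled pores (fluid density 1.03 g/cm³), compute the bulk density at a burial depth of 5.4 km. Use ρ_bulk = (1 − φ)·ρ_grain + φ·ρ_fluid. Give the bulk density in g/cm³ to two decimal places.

2.68 g/cm³

Porosity at depth: phi = 0.61·exp(−0.681×5.4) = 0.61×0.0253 = 0.0154
Bulk density: ρ_b = (1−phi)ρ_g + phi·ρ_f = 0.9846×2.71 + 0.0154×1.03
       = 2.668 + 0.016 = 2.684 g/cm³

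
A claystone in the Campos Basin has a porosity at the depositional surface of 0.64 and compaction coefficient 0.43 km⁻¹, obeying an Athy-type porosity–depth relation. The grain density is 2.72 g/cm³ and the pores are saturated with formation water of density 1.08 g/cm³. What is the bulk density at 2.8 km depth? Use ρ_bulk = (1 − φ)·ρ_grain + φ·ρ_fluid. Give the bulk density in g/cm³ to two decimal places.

2.41 g/cm³

Porosity at depth: n = 0.64·exp(−0.43×2.8) = 0.64×0.3000 = 0.1920
Bulk density: ρ_b = (1−n)ρ_g + n·ρ_f = 0.8080×2.72 + 0.1920×1.08
       = 2.198 + 0.207 = 2.405 g/cm³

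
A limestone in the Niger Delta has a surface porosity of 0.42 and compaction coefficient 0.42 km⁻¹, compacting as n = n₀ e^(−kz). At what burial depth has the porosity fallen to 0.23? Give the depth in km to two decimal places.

1.43 km

Invert Athy's law: z = ln(n₀/n) / k
z = ln(0.42/0.23) / 0.42 = ln(1.826) / 0.42 = 0.6022 / 0.42 = 1.434 km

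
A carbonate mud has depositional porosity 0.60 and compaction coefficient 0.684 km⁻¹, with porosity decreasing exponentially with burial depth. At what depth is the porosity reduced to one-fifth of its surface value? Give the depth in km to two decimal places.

n/n₀ = 1/5 ⇒ exp(−c·d) = 1/5 ⇒ d = ln(5) / c
d = 1.6094 / 0.684 = 2.353 km

2.35 km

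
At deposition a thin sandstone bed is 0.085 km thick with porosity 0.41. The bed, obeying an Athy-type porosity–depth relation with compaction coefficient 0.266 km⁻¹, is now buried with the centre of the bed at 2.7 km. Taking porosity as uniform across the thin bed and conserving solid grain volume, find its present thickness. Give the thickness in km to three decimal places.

Porosity at 2.7 km: φ = 0.41·exp(−0.266×2.7) = 0.1999
Solid-volume conservation: h(1−φ) = h₀(1−φ₀) ⇒ h = h₀·(1−φ₀)/(1−φ)
h = 0.085 × (1 − 0.41)/(1 − 0.1999) = 0.085 × 0.7374 = 0.0627 km

0.063 km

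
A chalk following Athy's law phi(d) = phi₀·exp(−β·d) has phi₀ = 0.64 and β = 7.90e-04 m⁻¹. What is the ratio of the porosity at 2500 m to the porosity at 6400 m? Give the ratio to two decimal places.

21.78

Working in km (1 km = 1000 m; β in km⁻¹ = β in m⁻¹ × 1000):
phi(d₁)/phi(d₂) = e^(−β·d₁)/e^(−β·d₂) = e^{β(d₂−d₁)}
= exp(0.79 × 3.9) = exp(3.081) = 21.7802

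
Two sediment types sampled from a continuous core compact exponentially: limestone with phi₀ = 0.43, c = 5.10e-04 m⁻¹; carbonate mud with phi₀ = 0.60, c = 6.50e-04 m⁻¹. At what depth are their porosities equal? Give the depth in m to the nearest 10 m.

2380 m

Working in km (1 km = 1000 m; c in km⁻¹ = c in m⁻¹ × 1000):
Set phi₀ₐ e^(−cₐd) = phi₀ᵦ e^(−cᵦd) ⇒ ln(phi₀ₐ/phi₀ᵦ) = (cₐ − cᵦ)·d
d = ln(0.43/0.6) / (0.51 − 0.65) = -0.3331 / -0.14 = 2.380 km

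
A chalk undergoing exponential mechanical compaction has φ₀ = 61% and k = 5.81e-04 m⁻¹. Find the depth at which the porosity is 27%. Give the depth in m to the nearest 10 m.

Working in km (1 km = 1000 m; k in km⁻¹ = k in m⁻¹ × 1000):
Invert Athy's law: z = ln(φ₀/φ) / k
z = ln(0.61/0.27) / 0.581 = ln(2.259) / 0.581 = 0.8150 / 0.581 = 1.403 km

1400 m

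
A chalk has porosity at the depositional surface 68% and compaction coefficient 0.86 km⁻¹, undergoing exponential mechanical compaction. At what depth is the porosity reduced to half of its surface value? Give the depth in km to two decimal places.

0.81 km

n/n₀ = 1/2 ⇒ exp(−k·Z) = 1/2 ⇒ Z = ln(2) / k
Z = 0.6931 / 0.86 = 0.806 km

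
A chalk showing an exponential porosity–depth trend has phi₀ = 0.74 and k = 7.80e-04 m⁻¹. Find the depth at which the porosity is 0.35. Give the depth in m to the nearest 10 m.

Working in km (1 km = 1000 m; k in km⁻¹ = k in m⁻¹ × 1000):
Invert Athy's law: Z = ln(phi₀/phi) / k
Z = ln(0.74/0.35) / 0.78 = ln(2.114) / 0.78 = 0.7487 / 0.78 = 0.960 km

960 m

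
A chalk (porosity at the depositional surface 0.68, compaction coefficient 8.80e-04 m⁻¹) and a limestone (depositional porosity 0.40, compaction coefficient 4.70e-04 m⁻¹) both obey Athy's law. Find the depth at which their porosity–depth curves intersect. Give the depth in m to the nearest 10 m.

1290 m

Working in km (1 km = 1000 m; k in km⁻¹ = k in m⁻¹ × 1000):
Set n₀ₐ e^(−kₐZ) = n₀ᵦ e^(−kᵦZ) ⇒ ln(n₀ₐ/n₀ᵦ) = (kₐ − kᵦ)·Z
Z = ln(0.68/0.4) / (0.88 − 0.47) = 0.5306 / 0.41 = 1.294 km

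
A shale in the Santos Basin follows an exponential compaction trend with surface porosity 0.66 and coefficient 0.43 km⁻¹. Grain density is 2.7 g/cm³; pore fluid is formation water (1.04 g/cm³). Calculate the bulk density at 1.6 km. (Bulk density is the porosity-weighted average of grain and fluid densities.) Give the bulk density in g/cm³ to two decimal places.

2.15 g/cm³

Porosity at depth: phi = 0.66·exp(−0.43×1.6) = 0.66×0.5026 = 0.3317
Bulk density: ρ_b = (1−phi)ρ_g + phi·ρ_f = 0.6683×2.7 + 0.3317×1.04
       = 1.804 + 0.345 = 2.149 g/cm³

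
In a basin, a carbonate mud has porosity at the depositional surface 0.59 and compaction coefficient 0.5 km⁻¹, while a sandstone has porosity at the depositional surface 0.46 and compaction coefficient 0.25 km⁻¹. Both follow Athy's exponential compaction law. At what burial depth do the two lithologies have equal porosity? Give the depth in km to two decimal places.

Set φ₀ₐ e^(−kₐz) = φ₀ᵦ e^(−kᵦz) ⇒ ln(φ₀ₐ/φ₀ᵦ) = (kₐ − kᵦ)·z
z = ln(0.59/0.46) / (0.5 − 0.25) = 0.2489 / 0.25 = 0.996 km

1.00 km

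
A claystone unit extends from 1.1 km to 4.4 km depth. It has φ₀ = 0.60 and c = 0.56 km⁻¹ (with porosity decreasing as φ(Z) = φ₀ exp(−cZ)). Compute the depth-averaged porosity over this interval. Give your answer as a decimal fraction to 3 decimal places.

0.148

⟨φ⟩ = (1/(Z₂−Z₁)) ∫ φ₀ e^(−cZ) dZ = φ₀·(e^(−c·Z₁) − e^(−c·Z₂)) / (c·(Z₂−Z₁))
e^(−0.56×1.1) = 0.5401; e^(−0.56×4.4) = 0.0851
⟨φ⟩ = 0.6 × (0.5401 − 0.0851) / (0.56 × 3.3) = 0.6 × 0.2462 = 0.1477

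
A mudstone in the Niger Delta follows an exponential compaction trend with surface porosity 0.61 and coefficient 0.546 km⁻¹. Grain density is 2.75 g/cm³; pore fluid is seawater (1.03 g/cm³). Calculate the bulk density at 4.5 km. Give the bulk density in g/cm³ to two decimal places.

2.66 g/cm³

Porosity at depth: n = 0.61·exp(−0.546×4.5) = 0.61×0.0857 = 0.0523
Bulk density: ρ_b = (1−n)ρ_g + n·ρ_f = 0.9477×2.75 + 0.0523×1.03
       = 2.606 + 0.054 = 2.660 g/cm³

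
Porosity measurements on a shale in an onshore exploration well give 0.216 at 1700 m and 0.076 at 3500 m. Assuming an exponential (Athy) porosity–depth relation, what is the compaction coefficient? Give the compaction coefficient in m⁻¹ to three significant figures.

Working in km (1 km = 1000 m; c in km⁻¹ = c in m⁻¹ × 1000):
Athy: n(d) = n₀ e^(−cd) ⇒ n₁/n₂ = e^{c(d₂−d₁)} ⇒ c = ln(n₁/n₂)/(d₂−d₁)
c = ln(0.216/0.076) / (3.5 − 1.7) = ln(2.842) / 1.8 = 1.0445 / 1.8 = 0.5803 km⁻¹

0.000580 m⁻¹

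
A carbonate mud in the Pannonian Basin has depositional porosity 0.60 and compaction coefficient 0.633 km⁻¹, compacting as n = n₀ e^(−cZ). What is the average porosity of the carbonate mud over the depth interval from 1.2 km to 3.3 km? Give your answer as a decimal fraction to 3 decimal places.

0.155

⟨n⟩ = (1/(Z₂−Z₁)) ∫ n₀ e^(−cZ) dZ = n₀·(e^(−c·Z₁) − e^(−c·Z₂)) / (c·(Z₂−Z₁))
e^(−0.633×1.2) = 0.4679; e^(−0.633×3.3) = 0.1238
⟨n⟩ = 0.6 × (0.4679 − 0.1238) / (0.633 × 2.1) = 0.6 × 0.2588 = 0.1553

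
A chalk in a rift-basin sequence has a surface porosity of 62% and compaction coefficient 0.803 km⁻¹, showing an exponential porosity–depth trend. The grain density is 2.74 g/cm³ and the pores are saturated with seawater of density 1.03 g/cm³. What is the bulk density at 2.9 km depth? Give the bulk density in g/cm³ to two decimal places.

2.64 g/cm³

Porosity at depth: φ = 0.62·exp(−0.803×2.9) = 0.62×0.0974 = 0.0604
Bulk density: ρ_b = (1−φ)ρ_g + φ·ρ_f = 0.9396×2.74 + 0.0604×1.03
       = 2.574 + 0.062 = 2.637 g/cm³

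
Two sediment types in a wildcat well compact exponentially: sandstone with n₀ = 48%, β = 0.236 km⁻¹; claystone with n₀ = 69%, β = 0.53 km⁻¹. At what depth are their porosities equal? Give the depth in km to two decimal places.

1.23 km

Set n₀ₐ e^(−βₐZ) = n₀ᵦ e^(−βᵦZ) ⇒ ln(n₀ₐ/n₀ᵦ) = (βₐ − βᵦ)·Z
Z = ln(0.48/0.69) / (0.236 − 0.53) = -0.3629 / -0.294 = 1.234 km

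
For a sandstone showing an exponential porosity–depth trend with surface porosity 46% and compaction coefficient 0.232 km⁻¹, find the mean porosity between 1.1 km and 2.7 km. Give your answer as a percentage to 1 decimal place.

29.8%

⟨φ⟩ = (1/(d₂−d₁)) ∫ φ₀ e^(−βd) dd = φ₀·(e^(−β·d₁) − e^(−β·d₂)) / (β·(d₂−d₁))
e^(−0.232×1.1) = 0.7748; e^(−0.232×2.7) = 0.5345
⟨φ⟩ = 0.46 × (0.7748 − 0.5345) / (0.232 × 1.6) = 0.46 × 0.6472 = 0.2977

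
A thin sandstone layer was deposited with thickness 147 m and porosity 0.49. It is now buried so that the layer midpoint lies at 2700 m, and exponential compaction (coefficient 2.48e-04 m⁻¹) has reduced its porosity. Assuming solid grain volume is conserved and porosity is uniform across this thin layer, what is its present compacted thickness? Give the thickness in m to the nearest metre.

Working in km (1 km = 1000 m; c in km⁻¹ = c in m⁻¹ × 1000):
Porosity at 2.7 km: n = 0.49·exp(−0.248×2.7) = 0.2508
Solid-volume conservation: h(1−n) = h₀(1−n₀) ⇒ h = h₀·(1−n₀)/(1−n)
h = 0.147 × (1 − 0.49)/(1 − 0.2508) = 0.147 × 0.6808 = 0.1001 km

100 m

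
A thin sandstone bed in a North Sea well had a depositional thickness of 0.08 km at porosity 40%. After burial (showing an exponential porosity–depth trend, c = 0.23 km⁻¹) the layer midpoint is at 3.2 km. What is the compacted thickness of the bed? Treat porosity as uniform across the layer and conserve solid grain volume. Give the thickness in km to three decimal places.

Porosity at 3.2 km: phi = 0.4·exp(−0.23×3.2) = 0.1916
Solid-volume conservation: h(1−phi) = h₀(1−phi₀) ⇒ h = h₀·(1−phi₀)/(1−phi)
h = 0.08 × (1 − 0.4)/(1 − 0.1916) = 0.08 × 0.7422 = 0.0594 km

0.059 km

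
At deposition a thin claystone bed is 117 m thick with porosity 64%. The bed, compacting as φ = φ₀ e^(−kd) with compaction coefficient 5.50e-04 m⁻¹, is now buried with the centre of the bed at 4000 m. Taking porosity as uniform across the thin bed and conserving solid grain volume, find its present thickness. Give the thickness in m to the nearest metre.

45 m

Working in km (1 km = 1000 m; k in km⁻¹ = k in m⁻¹ × 1000):
Porosity at 4 km: φ = 0.64·exp(−0.55×4) = 0.0709
Solid-volume conservation: h(1−φ) = h₀(1−φ₀) ⇒ h = h₀·(1−φ₀)/(1−φ)
h = 0.117 × (1 − 0.64)/(1 − 0.0709) = 0.117 × 0.3875 = 0.0453 km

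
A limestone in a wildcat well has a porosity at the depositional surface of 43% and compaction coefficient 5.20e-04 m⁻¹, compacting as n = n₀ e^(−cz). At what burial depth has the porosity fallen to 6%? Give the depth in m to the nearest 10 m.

3790 m

Working in km (1 km = 1000 m; c in km⁻¹ = c in m⁻¹ × 1000):
Invert Athy's law: z = ln(n₀/n) / c
z = ln(0.43/0.06) / 0.52 = ln(7.167) / 0.52 = 1.9694 / 0.52 = 3.787 km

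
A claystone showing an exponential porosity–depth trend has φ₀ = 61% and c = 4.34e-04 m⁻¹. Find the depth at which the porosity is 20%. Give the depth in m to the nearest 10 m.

2570 m

Working in km (1 km = 1000 m; c in km⁻¹ = c in m⁻¹ × 1000):
Invert Athy's law: z = ln(φ₀/φ) / c
z = ln(0.61/0.2) / 0.434 = ln(3.05) / 0.434 = 1.1151 / 0.434 = 2.569 km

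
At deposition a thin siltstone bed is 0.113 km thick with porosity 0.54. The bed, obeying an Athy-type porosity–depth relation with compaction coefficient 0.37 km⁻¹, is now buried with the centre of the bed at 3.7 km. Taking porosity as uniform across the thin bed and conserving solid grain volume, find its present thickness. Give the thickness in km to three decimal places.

0.060 km

Porosity at 3.7 km: phi = 0.54·exp(−0.37×3.7) = 0.1374
Solid-volume conservation: h(1−phi) = h₀(1−phi₀) ⇒ h = h₀·(1−phi₀)/(1−phi)
h = 0.113 × (1 − 0.54)/(1 − 0.1374) = 0.113 × 0.5332 = 0.0603 km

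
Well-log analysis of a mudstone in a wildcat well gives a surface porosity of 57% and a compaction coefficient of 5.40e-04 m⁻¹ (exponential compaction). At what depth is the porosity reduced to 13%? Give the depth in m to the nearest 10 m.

Working in km (1 km = 1000 m; c in km⁻¹ = c in m⁻¹ × 1000):
Invert Athy's law: Z = ln(phi₀/phi) / c
Z = ln(0.57/0.13) / 0.54 = ln(4.385) / 0.54 = 1.4781 / 0.54 = 2.737 km

2740 m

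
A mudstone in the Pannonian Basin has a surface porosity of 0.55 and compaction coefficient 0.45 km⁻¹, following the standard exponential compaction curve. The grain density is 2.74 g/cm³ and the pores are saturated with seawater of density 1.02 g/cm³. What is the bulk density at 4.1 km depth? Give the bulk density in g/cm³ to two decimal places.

Porosity at depth: phi = 0.55·exp(−0.45×4.1) = 0.55×0.1580 = 0.0869
Bulk density: ρ_b = (1−phi)ρ_g + phi·ρ_f = 0.9131×2.74 + 0.0869×1.02
       = 2.502 + 0.089 = 2.591 g/cm³

2.59 g/cm³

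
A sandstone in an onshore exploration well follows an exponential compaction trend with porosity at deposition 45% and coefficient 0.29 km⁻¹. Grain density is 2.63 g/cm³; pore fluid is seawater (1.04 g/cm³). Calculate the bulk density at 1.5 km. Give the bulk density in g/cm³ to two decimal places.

2.17 g/cm³

Porosity at depth: φ = 0.45·exp(−0.29×1.5) = 0.45×0.6473 = 0.2913
Bulk density: ρ_b = (1−φ)ρ_g + φ·ρ_f = 0.7087×2.63 + 0.2913×1.04
       = 1.864 + 0.303 = 2.167 g/cm³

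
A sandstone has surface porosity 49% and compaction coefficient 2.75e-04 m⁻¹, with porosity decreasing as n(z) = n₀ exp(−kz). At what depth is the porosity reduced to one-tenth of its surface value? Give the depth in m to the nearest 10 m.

Working in km (1 km = 1000 m; k in km⁻¹ = k in m⁻¹ × 1000):
n/n₀ = 1/10 ⇒ exp(−k·z) = 1/10 ⇒ z = ln(10) / k
z = 2.3026 / 0.275 = 8.373 km

8370 m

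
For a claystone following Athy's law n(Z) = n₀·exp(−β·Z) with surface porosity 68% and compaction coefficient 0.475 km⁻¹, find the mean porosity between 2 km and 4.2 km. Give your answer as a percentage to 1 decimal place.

16.3%

⟨n⟩ = (1/(Z₂−Z₁)) ∫ n₀ e^(−βZ) dZ = n₀·(e^(−β·Z₁) − e^(−β·Z₂)) / (β·(Z₂−Z₁))
e^(−0.475×2) = 0.3867; e^(−0.475×4.2) = 0.1360
⟨n⟩ = 0.68 × (0.3867 − 0.1360) / (0.475 × 2.2) = 0.68 × 0.2399 = 0.1632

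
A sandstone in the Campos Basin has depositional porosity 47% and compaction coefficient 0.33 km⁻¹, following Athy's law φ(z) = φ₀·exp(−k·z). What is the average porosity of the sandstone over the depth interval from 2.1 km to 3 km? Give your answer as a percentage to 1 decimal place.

⟨φ⟩ = (1/(z₂−z₁)) ∫ φ₀ e^(−kz) dz = φ₀·(e^(−k·z₁) − e^(−k·z₂)) / (k·(z₂−z₁))
e^(−0.33×2.1) = 0.5001; e^(−0.33×3) = 0.3716
⟨φ⟩ = 0.47 × (0.5001 − 0.3716) / (0.33 × 0.9) = 0.47 × 0.4326 = 0.2033

20.3%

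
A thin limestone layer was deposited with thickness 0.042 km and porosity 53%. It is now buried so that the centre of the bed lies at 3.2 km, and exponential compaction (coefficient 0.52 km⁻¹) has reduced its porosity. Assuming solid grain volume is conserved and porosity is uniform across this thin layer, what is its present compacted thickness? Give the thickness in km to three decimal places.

Porosity at 3.2 km: n = 0.53·exp(−0.52×3.2) = 0.1004
Solid-volume conservation: h(1−n) = h₀(1−n₀) ⇒ h = h₀·(1−n₀)/(1−n)
h = 0.042 × (1 − 0.53)/(1 − 0.1004) = 0.042 × 0.5224 = 0.0219 km

0.022 km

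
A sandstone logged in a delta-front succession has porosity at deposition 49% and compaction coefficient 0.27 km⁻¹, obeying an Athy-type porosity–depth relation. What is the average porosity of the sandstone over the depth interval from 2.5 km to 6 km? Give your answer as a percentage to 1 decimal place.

16.1%

⟨phi⟩ = (1/(d₂−d₁)) ∫ phi₀ e^(−βd) dd = phi₀·(e^(−β·d₁) − e^(−β·d₂)) / (β·(d₂−d₁))
e^(−0.27×2.5) = 0.5092; e^(−0.27×6) = 0.1979
⟨phi⟩ = 0.49 × (0.5092 − 0.1979) / (0.27 × 3.5) = 0.49 × 0.3294 = 0.1614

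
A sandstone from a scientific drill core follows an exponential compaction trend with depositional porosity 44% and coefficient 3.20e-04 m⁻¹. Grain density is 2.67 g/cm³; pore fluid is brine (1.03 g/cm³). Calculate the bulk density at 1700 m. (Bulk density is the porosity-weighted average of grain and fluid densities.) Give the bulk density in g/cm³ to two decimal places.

Working in km (1 km = 1000 m; β in km⁻¹ = β in m⁻¹ × 1000):
Porosity at depth: φ = 0.44·exp(−0.32×1.7) = 0.44×0.5804 = 0.2554
Bulk density: ρ_b = (1−φ)ρ_g + φ·ρ_f = 0.7446×2.67 + 0.2554×1.03
       = 1.988 + 0.263 = 2.251 g/cm³

2.25 g/cm³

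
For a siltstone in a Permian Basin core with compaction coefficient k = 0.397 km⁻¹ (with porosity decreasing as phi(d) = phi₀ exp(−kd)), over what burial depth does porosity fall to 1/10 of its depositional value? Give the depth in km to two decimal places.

phi/phi₀ = 1/10 ⇒ exp(−k·d) = 1/10 ⇒ d = ln(10) / k
d = 2.3026 / 0.397 = 5.800 km

5.80 km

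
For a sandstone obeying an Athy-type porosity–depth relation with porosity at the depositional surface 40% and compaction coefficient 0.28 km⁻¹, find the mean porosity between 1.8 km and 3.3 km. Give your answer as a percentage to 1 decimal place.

⟨n⟩ = (1/(d₂−d₁)) ∫ n₀ e^(−cd) dd = n₀·(e^(−c·d₁) − e^(−c·d₂)) / (c·(d₂−d₁))
e^(−0.28×1.8) = 0.6041; e^(−0.28×3.3) = 0.3969
⟨n⟩ = 0.4 × (0.6041 − 0.3969) / (0.28 × 1.5) = 0.4 × 0.4933 = 0.1973

19.7%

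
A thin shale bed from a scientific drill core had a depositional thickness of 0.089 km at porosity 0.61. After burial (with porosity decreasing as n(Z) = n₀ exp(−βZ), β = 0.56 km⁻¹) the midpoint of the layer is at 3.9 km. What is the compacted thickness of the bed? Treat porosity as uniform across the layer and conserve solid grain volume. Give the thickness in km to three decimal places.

0.037 km

Porosity at 3.9 km: n = 0.61·exp(−0.56×3.9) = 0.0687
Solid-volume conservation: h(1−n) = h₀(1−n₀) ⇒ h = h₀·(1−n₀)/(1−n)
h = 0.089 × (1 − 0.61)/(1 − 0.0687) = 0.089 × 0.4188 = 0.0373 km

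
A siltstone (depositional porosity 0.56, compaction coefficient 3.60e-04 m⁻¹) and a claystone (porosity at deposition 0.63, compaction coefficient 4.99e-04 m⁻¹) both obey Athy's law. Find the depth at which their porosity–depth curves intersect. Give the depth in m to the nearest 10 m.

850 m

Working in km (1 km = 1000 m; β in km⁻¹ = β in m⁻¹ × 1000):
Set φ₀ₐ e^(−βₐZ) = φ₀ᵦ e^(−βᵦZ) ⇒ ln(φ₀ₐ/φ₀ᵦ) = (βₐ − βᵦ)·Z
Z = ln(0.56/0.63) / (0.36 − 0.499) = -0.1178 / -0.139 = 0.847 km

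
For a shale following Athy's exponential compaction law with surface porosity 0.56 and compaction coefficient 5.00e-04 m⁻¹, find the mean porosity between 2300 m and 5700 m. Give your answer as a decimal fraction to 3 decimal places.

Working in km (1 km = 1000 m; k in km⁻¹ = k in m⁻¹ × 1000):
⟨phi⟩ = (1/(z₂−z₁)) ∫ phi₀ e^(−kz) dz = phi₀·(e^(−k·z₁) − e^(−k·z₂)) / (k·(z₂−z₁))
e^(−0.5×2.3) = 0.3166; e^(−0.5×5.7) = 0.0578
⟨phi⟩ = 0.56 × (0.3166 − 0.0578) / (0.5 × 3.4) = 0.56 × 0.1522 = 0.0852

0.085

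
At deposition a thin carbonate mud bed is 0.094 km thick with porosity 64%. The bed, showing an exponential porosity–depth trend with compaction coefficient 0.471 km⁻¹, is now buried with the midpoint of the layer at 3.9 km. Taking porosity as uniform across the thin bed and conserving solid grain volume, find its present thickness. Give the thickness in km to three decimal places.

0.038 km

Porosity at 3.9 km: phi = 0.64·exp(−0.471×3.9) = 0.1020
Solid-volume conservation: h(1−phi) = h₀(1−phi₀) ⇒ h = h₀·(1−phi₀)/(1−phi)
h = 0.094 × (1 − 0.64)/(1 − 0.1020) = 0.094 × 0.4009 = 0.0377 km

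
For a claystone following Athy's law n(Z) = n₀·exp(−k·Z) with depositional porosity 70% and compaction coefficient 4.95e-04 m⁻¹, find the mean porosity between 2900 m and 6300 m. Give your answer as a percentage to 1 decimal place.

8.1%

Working in km (1 km = 1000 m; k in km⁻¹ = k in m⁻¹ × 1000):
⟨n⟩ = (1/(Z₂−Z₁)) ∫ n₀ e^(−kZ) dZ = n₀·(e^(−k·Z₁) − e^(−k·Z₂)) / (k·(Z₂−Z₁))
e^(−0.495×2.9) = 0.2380; e^(−0.495×6.3) = 0.0442
⟨n⟩ = 0.7 × (0.2380 − 0.0442) / (0.495 × 3.4) = 0.7 × 0.1151 = 0.0806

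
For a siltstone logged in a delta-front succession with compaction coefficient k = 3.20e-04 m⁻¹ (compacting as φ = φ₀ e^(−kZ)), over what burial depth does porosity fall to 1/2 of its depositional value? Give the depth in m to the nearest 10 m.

2170 m

Working in km (1 km = 1000 m; k in km⁻¹ = k in m⁻¹ × 1000):
φ/φ₀ = 1/2 ⇒ exp(−k·Z) = 1/2 ⇒ Z = ln(2) / k
Z = 0.6931 / 0.32 = 2.166 km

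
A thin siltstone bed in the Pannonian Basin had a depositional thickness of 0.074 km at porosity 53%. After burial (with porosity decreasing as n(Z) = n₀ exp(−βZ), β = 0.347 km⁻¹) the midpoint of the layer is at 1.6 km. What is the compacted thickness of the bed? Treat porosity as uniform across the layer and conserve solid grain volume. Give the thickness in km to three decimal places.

0.050 km

Porosity at 1.6 km: n = 0.53·exp(−0.347×1.6) = 0.3042
Solid-volume conservation: h(1−n) = h₀(1−n₀) ⇒ h = h₀·(1−n₀)/(1−n)
h = 0.074 × (1 − 0.53)/(1 − 0.3042) = 0.074 × 0.6755 = 0.0500 km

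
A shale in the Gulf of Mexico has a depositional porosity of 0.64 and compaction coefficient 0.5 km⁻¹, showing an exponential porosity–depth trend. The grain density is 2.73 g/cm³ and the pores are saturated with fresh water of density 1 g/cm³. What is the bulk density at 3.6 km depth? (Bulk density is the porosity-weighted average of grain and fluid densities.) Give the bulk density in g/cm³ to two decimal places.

2.55 g/cm³

Porosity at depth: n = 0.64·exp(−0.5×3.6) = 0.64×0.1653 = 0.1058
Bulk density: ρ_b = (1−n)ρ_g + n·ρ_f = 0.8942×2.73 + 0.1058×1
       = 2.441 + 0.106 = 2.547 g/cm³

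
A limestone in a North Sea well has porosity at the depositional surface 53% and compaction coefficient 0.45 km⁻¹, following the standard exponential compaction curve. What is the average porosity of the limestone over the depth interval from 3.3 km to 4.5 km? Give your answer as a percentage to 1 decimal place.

⟨n⟩ = (1/(Z₂−Z₁)) ∫ n₀ e^(−cZ) dZ = n₀·(e^(−c·Z₁) − e^(−c·Z₂)) / (c·(Z₂−Z₁))
e^(−0.45×3.3) = 0.2265; e^(−0.45×4.5) = 0.1320
⟨n⟩ = 0.53 × (0.2265 − 0.1320) / (0.45 × 1.2) = 0.53 × 0.1750 = 0.0928

9.3%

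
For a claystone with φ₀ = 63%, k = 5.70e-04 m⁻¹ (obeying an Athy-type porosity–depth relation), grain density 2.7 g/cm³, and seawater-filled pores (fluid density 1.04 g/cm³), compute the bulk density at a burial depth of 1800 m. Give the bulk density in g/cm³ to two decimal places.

Working in km (1 km = 1000 m; k in km⁻¹ = k in m⁻¹ × 1000):
Porosity at depth: φ = 0.63·exp(−0.57×1.8) = 0.63×0.3584 = 0.2258
Bulk density: ρ_b = (1−φ)ρ_g + φ·ρ_f = 0.7742×2.7 + 0.2258×1.04
       = 2.090 + 0.235 = 2.325 g/cm³

2.33 g/cm³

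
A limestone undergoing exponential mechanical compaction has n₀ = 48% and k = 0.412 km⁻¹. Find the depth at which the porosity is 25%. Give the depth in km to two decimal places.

Invert Athy's law: Z = ln(n₀/n) / k
Z = ln(0.48/0.25) / 0.412 = ln(1.92) / 0.412 = 0.6523 / 0.412 = 1.583 km

1.58 km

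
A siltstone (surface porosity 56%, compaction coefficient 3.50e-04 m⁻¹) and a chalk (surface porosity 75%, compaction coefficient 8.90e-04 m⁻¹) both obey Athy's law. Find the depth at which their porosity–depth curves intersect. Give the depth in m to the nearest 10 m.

Working in km (1 km = 1000 m; k in km⁻¹ = k in m⁻¹ × 1000):
Set n₀ₐ e^(−kₐZ) = n₀ᵦ e^(−kᵦZ) ⇒ ln(n₀ₐ/n₀ᵦ) = (kₐ − kᵦ)·Z
Z = ln(0.56/0.75) / (0.35 − 0.89) = -0.2921 / -0.54 = 0.541 km

540 m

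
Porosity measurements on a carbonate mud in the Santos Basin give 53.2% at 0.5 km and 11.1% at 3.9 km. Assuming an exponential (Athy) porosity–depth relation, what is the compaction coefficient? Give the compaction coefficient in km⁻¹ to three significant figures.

0.461 km⁻¹

Athy: phi(d) = phi₀ e^(−kd) ⇒ phi₁/phi₂ = e^{k(d₂−d₁)} ⇒ k = ln(phi₁/phi₂)/(d₂−d₁)
k = ln(0.532/0.111) / (3.9 − 0.5) = ln(4.793) / 3.4 = 1.5671 / 3.4 = 0.4609 km⁻¹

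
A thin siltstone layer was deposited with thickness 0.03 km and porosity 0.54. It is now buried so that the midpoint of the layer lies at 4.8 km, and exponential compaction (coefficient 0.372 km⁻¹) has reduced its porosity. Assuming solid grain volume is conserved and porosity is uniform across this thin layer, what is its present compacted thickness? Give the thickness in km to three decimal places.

0.015 km

Porosity at 4.8 km: φ = 0.54·exp(−0.372×4.8) = 0.0906
Solid-volume conservation: h(1−φ) = h₀(1−φ₀) ⇒ h = h₀·(1−φ₀)/(1−φ)
h = 0.03 × (1 − 0.54)/(1 − 0.0906) = 0.03 × 0.5058 = 0.0152 km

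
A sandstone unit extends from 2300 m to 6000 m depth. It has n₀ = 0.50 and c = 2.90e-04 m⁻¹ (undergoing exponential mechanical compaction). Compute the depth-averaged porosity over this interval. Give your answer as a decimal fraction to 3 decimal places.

0.157

Working in km (1 km = 1000 m; c in km⁻¹ = c in m⁻¹ × 1000):
⟨n⟩ = (1/(z₂−z₁)) ∫ n₀ e^(−cz) dz = n₀·(e^(−c·z₁) − e^(−c·z₂)) / (c·(z₂−z₁))
e^(−0.29×2.3) = 0.5132; e^(−0.29×6) = 0.1755
⟨n⟩ = 0.5 × (0.5132 − 0.1755) / (0.29 × 3.7) = 0.5 × 0.3147 = 0.1574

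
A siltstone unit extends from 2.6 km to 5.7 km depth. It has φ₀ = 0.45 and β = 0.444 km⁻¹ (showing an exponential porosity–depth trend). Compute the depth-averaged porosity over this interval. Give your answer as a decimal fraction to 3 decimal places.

0.077

⟨φ⟩ = (1/(Z₂−Z₁)) ∫ φ₀ e^(−βZ) dZ = φ₀·(e^(−β·Z₁) − e^(−β·Z₂)) / (β·(Z₂−Z₁))
e^(−0.444×2.6) = 0.3152; e^(−0.444×5.7) = 0.0796
⟨φ⟩ = 0.45 × (0.3152 − 0.0796) / (0.444 × 3.1) = 0.45 × 0.1712 = 0.0770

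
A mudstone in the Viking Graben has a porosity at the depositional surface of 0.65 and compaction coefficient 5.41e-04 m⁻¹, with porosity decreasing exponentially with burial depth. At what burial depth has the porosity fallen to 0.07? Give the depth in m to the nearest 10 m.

4120 m

Working in km (1 km = 1000 m; k in km⁻¹ = k in m⁻¹ × 1000):
Invert Athy's law: Z = ln(φ₀/φ) / k
Z = ln(0.65/0.07) / 0.541 = ln(9.286) / 0.541 = 2.2285 / 0.541 = 4.119 km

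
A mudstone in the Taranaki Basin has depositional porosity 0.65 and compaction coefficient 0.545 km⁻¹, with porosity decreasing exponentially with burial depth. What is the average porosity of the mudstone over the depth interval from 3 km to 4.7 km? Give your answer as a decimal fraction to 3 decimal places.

⟨φ⟩ = (1/(d₂−d₁)) ∫ φ₀ e^(−cd) dd = φ₀·(e^(−c·d₁) − e^(−c·d₂)) / (c·(d₂−d₁))
e^(−0.545×3) = 0.1950; e^(−0.545×4.7) = 0.0772
⟨φ⟩ = 0.65 × (0.1950 − 0.0772) / (0.545 × 1.7) = 0.65 × 0.1271 = 0.0826

0.083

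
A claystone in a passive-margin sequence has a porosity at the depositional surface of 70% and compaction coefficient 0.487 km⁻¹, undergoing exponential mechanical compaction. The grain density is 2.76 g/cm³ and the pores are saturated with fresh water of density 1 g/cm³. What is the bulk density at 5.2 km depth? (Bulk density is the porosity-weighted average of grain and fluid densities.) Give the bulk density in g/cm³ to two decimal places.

Porosity at depth: n = 0.7·exp(−0.487×5.2) = 0.7×0.0795 = 0.0556
Bulk density: ρ_b = (1−n)ρ_g + n·ρ_f = 0.9444×2.76 + 0.0556×1
       = 2.606 + 0.056 = 2.662 g/cm³

2.66 g/cm³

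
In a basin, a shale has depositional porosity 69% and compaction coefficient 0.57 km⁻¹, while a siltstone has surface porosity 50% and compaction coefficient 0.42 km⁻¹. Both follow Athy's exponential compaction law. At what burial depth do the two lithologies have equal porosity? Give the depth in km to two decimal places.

Set φ₀ₐ e^(−kₐz) = φ₀ᵦ e^(−kᵦz) ⇒ ln(φ₀ₐ/φ₀ᵦ) = (kₐ − kᵦ)·z
z = ln(0.69/0.5) / (0.57 − 0.42) = 0.3221 / 0.15 = 2.147 km

2.15 km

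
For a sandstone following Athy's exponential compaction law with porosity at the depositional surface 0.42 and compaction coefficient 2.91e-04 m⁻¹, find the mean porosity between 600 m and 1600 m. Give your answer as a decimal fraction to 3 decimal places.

Working in km (1 km = 1000 m; k in km⁻¹ = k in m⁻¹ × 1000):
⟨phi⟩ = (1/(z₂−z₁)) ∫ phi₀ e^(−kz) dz = phi₀·(e^(−k·z₁) − e^(−k·z₂)) / (k·(z₂−z₁))
e^(−0.291×0.6) = 0.8398; e^(−0.291×1.6) = 0.6278
⟨phi⟩ = 0.42 × (0.8398 − 0.6278) / (0.291 × 1) = 0.42 × 0.7286 = 0.3060

0.306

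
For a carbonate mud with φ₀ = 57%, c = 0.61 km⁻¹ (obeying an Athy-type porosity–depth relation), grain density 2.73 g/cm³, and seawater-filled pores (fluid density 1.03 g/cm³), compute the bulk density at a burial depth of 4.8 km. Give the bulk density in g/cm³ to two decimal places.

Porosity at depth: φ = 0.57·exp(−0.61×4.8) = 0.57×0.0535 = 0.0305
Bulk density: ρ_b = (1−φ)ρ_g + φ·ρ_f = 0.9695×2.73 + 0.0305×1.03
       = 2.647 + 0.031 = 2.678 g/cm³

2.68 g/cm³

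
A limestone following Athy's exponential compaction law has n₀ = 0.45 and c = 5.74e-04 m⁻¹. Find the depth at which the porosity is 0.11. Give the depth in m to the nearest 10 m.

Working in km (1 km = 1000 m; c in km⁻¹ = c in m⁻¹ × 1000):
Invert Athy's law: z = ln(n₀/n) / c
z = ln(0.45/0.11) / 0.574 = ln(4.091) / 0.574 = 1.4088 / 0.574 = 2.454 km

2450 m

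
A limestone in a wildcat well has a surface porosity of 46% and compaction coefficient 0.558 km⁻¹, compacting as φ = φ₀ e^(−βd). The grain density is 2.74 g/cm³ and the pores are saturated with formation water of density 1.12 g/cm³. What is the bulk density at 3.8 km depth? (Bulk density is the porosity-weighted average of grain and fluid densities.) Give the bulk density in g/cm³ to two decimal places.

Porosity at depth: φ = 0.46·exp(−0.558×3.8) = 0.46×0.1200 = 0.0552
Bulk density: ρ_b = (1−φ)ρ_g + φ·ρ_f = 0.9448×2.74 + 0.0552×1.12
       = 2.589 + 0.062 = 2.651 g/cm³

2.65 g/cm³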